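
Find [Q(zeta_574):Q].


The degree equals Euler's totient phi(574).
574 = 2 * 7 * 41
phi(574) = 240

240


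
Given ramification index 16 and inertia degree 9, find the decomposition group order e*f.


|D_P| = e * f
= 16 * 9
= 144

144


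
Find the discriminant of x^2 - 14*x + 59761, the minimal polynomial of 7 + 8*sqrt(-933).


The element 7 + 8*sqrt(-933) has minimal polynomial:
x^2 - 14*x + 59761
Discriminant = (-14)^2 - 4*(59761)
= 196 - 239044
= -238848

-238848


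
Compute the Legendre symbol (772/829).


p = 829 is prime, so compute (772/829) with the reciprocity algorithm (Jacobi-symbol steps: pull out 2s via (2/n), flip via reciprocity, reduce):
  pull out 2: (2/829) = -1  (since 829 mod 8 = 5)
  pull out 2: (2/829) = -1  (since 829 mod 8 = 5)
  reciprocity: (193/829) -> +(829/193)
  reduce: (57/193)
  reciprocity: (57/193) -> +(193/57)
  reduce: (22/57)
  pull out 2: (2/57) = +1  (since 57 mod 8 = 1)
  reciprocity: (11/57) -> +(57/11)
  reduce: (2/11)
  pull out 2: (2/11) = -1  (since 11 mod 8 = 3)
  (1/11) = 1
Product of signs = -1
(772/829) = -1

-1


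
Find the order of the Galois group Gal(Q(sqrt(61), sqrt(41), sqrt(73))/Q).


The 3 square roots of distinct primes are multiplicatively independent over Q,
so [K:Q] = 2^3 and Gal(K/Q) is isomorphic to (Z/2Z)^3.
|Gal| = 2^3 = 8

8


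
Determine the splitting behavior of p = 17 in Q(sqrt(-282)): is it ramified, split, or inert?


K = Q(sqrt(-282)). Since d mod 4 = 2, disc(K) = -1128.
Check p | disc: -1128 mod 17 = 11.
p does not divide disc. Compute Legendre symbol (d/p):
7^((17-1)/2) mod 17 = -1
(d/p) = -1, so p is inert: (p) stays prime with e=1, f=2, g=1.
Therefore p is inert.

inert


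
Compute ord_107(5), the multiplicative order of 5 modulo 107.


We want ord_107(5), the smallest k >= 1 with 5^k = 1 mod 107.
n = 107 = 107, phi(107) = 106; the order divides phi(n).
Divisors of 106: 1, 2, 53, 106
Repeated squaring mod 107: 5^1 = 5, 5^2 = 25, 5^4 = 90, 5^8 = 75, 5^16 = 61, 5^32 = 83, 5^64 = 41
Test divisors in increasing order:
  k=1: 5^1 = 5 mod 107
  k=2: 5^2 = 25 mod 107
  k=53: 5^53 = 83 * 61 * 90 * 5 = 106 mod 107
  k=106: 5^106 = 41 * 83 * 75 * 25 = 1 mod 107  <- first divisor giving 1
Order = 106

106


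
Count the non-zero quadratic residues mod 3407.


For prime p, the number of non-zero quadratic residues is (p-1)/2.
= (3407-1)/2
= 1703

1703


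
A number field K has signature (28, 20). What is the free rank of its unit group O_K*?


By Dirichlet's unit theorem:
rank = r1 + r2 - 1
= 28 + 20 - 1
= 47

47


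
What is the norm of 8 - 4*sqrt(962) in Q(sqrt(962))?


N(a + b*sqrt(d)) = a^2 - d*b^2
= (8)^2 - (962)*(-4)^2
= 64 - 15392
= -15328

-15328


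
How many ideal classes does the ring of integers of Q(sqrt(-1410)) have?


K = Q(sqrt(-1410)). d mod 4 = 2, so D = disc(K) = 4d = -5640
h(K) equals the number of primitive reduced positive-definite forms (a, b, c) = a*x^2 + b*x*y + c*y^2 with b^2 - 4ac = D,
where reduced means |b| <= a <= c, with b >= 0 whenever |b| = a or a = c, and primitive means gcd(a, b, c) = 1.
Reduced forces 3a^2 <= |D| = 5640, so 1 <= a <= 43; b must have the parity of D, and c = (b^2 - D)/(4a) must be an integer >= a.
Enumerate a = 1..43, b in [-a, a]:
  a=1: (1, 0, 1410)  [1]
  a=2: (2, 0, 705)  [1]
  a=3: (3, 0, 470)  [1]
  a=4: none
  a=5: (5, 0, 282)  [1]
  a=6: (6, 0, 235)  [1]
  a=7: (7, -4, 202), (7, 4, 202)  [2]
  a=8..9: none
  a=10: (10, 0, 141)  [1]
  a=11: (11, -6, 129), (11, 6, 129)  [2]
  a=12..13: none
  a=14: (14, -4, 101), (14, 4, 101)  [2]
  a=15: (15, 0, 94)  [1]
  a=16: none
  a=17: (17, -2, 83), (17, 2, 83)  [2]
  a=18..20: none
  a=21: (21, -18, 71), (21, 18, 71)  [2]
  a=22: (22, -16, 67), (22, 16, 67)  [2]
  a=23: (23, -8, 62), (23, 8, 62)  [2]
  a=24..29: none
  a=30: (30, 0, 47)  [1]
  a=31: (31, -8, 46), (31, 8, 46)  [2]
  a=32: none
  a=33: (33, -6, 43), (33, 6, 43)  [2]
  a=34: (34, -32, 49), (34, 32, 49)  [2]
  a=35: (35, -10, 41), (35, 10, 41)  [2]
  a=36: none
  a=37: (37, -24, 42), (37, 24, 42)  [2]
  a=38..43: none
Total reduced forms: 1 + 1 + 1 + 1 + 1 + 2 + 1 + 2 + 2 + 1 + 2 + 2 + 2 + 2 + 1 + 2 + 2 + 2 + 2 + 2 = 32
h = 32

32


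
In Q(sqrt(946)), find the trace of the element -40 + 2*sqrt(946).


Tr(a + b*sqrt(d)) = (a + b*sqrt(d)) + (a - b*sqrt(d)) = 2a
= 2 * (-40)
= -80

-80


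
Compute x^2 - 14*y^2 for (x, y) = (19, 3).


x^2 - d*y^2
= 19^2 - 14*3^2
= 361 - 126
= 235

235


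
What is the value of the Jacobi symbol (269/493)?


Compute (269/493) via quadratic reciprocity:
  reciprocity: (269/493) -> +(493/269)
  reduce: (224/269)
  pull out 2: (2/269) = -1  (since 269 mod 8 = 5)
  pull out 2: (2/269) = -1  (since 269 mod 8 = 5)
  pull out 2: (2/269) = -1  (since 269 mod 8 = 5)
  pull out 2: (2/269) = -1  (since 269 mod 8 = 5)
  pull out 2: (2/269) = -1  (since 269 mod 8 = 5)
  reciprocity: (7/269) -> +(269/7)
  reduce: (3/7)
  reciprocity: (3/7) -> -(7/3)
  reduce: (1/3)
  (1/3) = 1
Product of signs = 1

1


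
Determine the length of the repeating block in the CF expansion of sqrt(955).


Run the CF algorithm for sqrt(955).
a_0 = floor(sqrt(955)) = 30; set m_0=0, q_0=1.
Recurrence: m' = q*a - m,  q' = (d - m'^2)/q,  a' = floor((a_0 + m')/q').
  step 1: m=30, q=55, a=1
  step 2: m=25, q=6, a=9
  step 3: m=29, q=19, a=3
  step 4: m=28, q=9, a=6
  step 5: m=26, q=31, a=1
  step 6: m=5, q=30, a=1
  step 7: m=25, q=11, a=5
  step 8: m=30, q=5, a=12
  step 9: m=30, q=11, a=5
  step 10: m=25, q=30, a=1
  step 11: m=5, q=31, a=1
  step 12: m=26, q=9, a=6
  step 13: m=28, q=19, a=3
  step 14: m=29, q=6, a=9
  step 15: m=25, q=55, a=1
  step 16: m=30, q=1, a=60
a_16 = 2*a_0 = 60, so the period closes here.
sqrt(955) = [30; 1, 9, 3, 6, 1, 1, 5, 12, 5, 1, 1, 6, 3, 9, 1, 60]
Period length = 16

16


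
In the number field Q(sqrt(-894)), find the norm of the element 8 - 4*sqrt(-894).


N(a + b*sqrt(d)) = a^2 - d*b^2
= (8)^2 - (-894)*(-4)^2
= 64 + 14304
= 14368

14368


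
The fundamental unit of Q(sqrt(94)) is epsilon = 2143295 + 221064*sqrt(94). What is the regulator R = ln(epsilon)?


epsilon = 2143295 + 221064*sqrt(94)
= 4.2866e+06
R = ln(4.2866e+06)
= 15.2710

15.2710


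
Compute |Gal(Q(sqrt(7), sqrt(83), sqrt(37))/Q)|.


The 3 square roots of distinct primes are multiplicatively independent over Q,
so [K:Q] = 2^3 and Gal(K/Q) is isomorphic to (Z/2Z)^3.
|Gal| = 2^3 = 8

8


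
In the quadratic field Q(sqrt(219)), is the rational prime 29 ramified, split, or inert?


K = Q(sqrt(219)). Since d mod 4 = 3, disc(K) = 876.
Check p | disc: 876 mod 29 = 6.
p does not divide disc. Compute Legendre symbol (d/p):
16^((29-1)/2) mod 29 = 1
(d/p) = 1, so p splits: (p) = P*P' with e=1, f=1, g=2.
Therefore p is split.

split


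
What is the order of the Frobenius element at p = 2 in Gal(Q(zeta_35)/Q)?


The Frobenius at p in Gal(Q(zeta_n)/Q) = (Z/nZ)* is the class of p, so its order is ord_35(2), the smallest k >= 1 with 2^k = 1 mod 35.
n = 35 = 5 * 7, phi(35) = 24; the order divides phi(n).
Divisors of 24: 1, 2, 3, 4, 6, 8, 12, 24
Repeated squaring mod 35: 2^1 = 2, 2^2 = 4, 2^4 = 16, 2^8 = 11, 2^16 = 16
Test divisors in increasing order:
  k=1: 2^1 = 2 mod 35
  k=2: 2^2 = 4 mod 35
  k=3: 2^3 = 4 * 2 = 8 mod 35
  k=4: 2^4 = 16 mod 35
  k=6: 2^6 = 16 * 4 = 29 mod 35
  k=8: 2^8 = 11 mod 35
  k=12: 2^12 = 11 * 16 = 1 mod 35  <- first divisor giving 1
Order = 12

12


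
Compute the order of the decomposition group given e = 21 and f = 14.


|D_P| = e * f
= 21 * 14
= 294

294


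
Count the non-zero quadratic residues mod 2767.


For prime p, the number of non-zero quadratic residues is (p-1)/2.
= (2767-1)/2
= 1383

1383


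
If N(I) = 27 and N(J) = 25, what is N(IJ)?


N(IJ) = N(I) * N(J)
= 27 * 25
= 675

675


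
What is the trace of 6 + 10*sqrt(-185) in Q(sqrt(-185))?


Tr(a + b*sqrt(d)) = (a + b*sqrt(d)) + (a - b*sqrt(d)) = 2a
= 2 * (6)
= 12

12


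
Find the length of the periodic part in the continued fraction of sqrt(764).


Run the CF algorithm for sqrt(764).
a_0 = floor(sqrt(764)) = 27; set m_0=0, q_0=1.
Recurrence: m' = q*a - m,  q' = (d - m'^2)/q,  a' = floor((a_0 + m')/q').
  step 1: m=27, q=35, a=1
  step 2: m=8, q=20, a=1
  step 3: m=12, q=31, a=1
  step 4: m=19, q=13, a=3
  step 5: m=20, q=28, a=1
  step 6: m=8, q=25, a=1
  step 7: m=17, q=19, a=2
  step 8: m=21, q=17, a=2
  step 9: m=13, q=35, a=1
  step 10: m=22, q=8, a=6
  step 11: m=26, q=11, a=4
  step 12: m=18, q=40, a=1
  step 13: m=22, q=7, a=7
  step 14: m=27, q=5, a=10
  step 15: m=23, q=47, a=1
  step 16: m=24, q=4, a=12
  step 17: m=24, q=47, a=1
  step 18: m=23, q=5, a=10
  step 19: m=27, q=7, a=7
  step 20: m=22, q=40, a=1
  step 21: m=18, q=11, a=4
  step 22: m=26, q=8, a=6
  step 23: m=22, q=35, a=1
  step 24: m=13, q=17, a=2
  step 25: m=21, q=19, a=2
  step 26: m=17, q=25, a=1
  step 27: m=8, q=28, a=1
  step 28: m=20, q=13, a=3
  step 29: m=19, q=31, a=1
  step 30: m=12, q=20, a=1
  step 31: m=8, q=35, a=1
  step 32: m=27, q=1, a=54
a_32 = 2*a_0 = 54, so the period closes here.
sqrt(764) = [27; 1, 1, 1, 3, 1, 1, 2, 2, 1, 6, 4, 1, 7, 10, 1, 12, 1, 10, 7, 1, 4, 6, 1, 2, 2, 1, 1, 3, 1, 1, 1, 54]
Period length = 32

32


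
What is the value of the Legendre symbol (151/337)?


p = 337 is prime, so compute (151/337) with the reciprocity algorithm (Jacobi-symbol steps: pull out 2s via (2/n), flip via reciprocity, reduce):
  reciprocity: (151/337) -> +(337/151)
  reduce: (35/151)
  reciprocity: (35/151) -> -(151/35)
  reduce: (11/35)
  reciprocity: (11/35) -> -(35/11)
  reduce: (2/11)
  pull out 2: (2/11) = -1  (since 11 mod 8 = 3)
  (1/11) = 1
Product of signs = -1
(151/337) = -1

-1


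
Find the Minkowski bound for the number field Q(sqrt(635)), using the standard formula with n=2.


d = 635, d mod 4 = 3, so disc(K) = 4d = 2540; |disc(K)| = 2540
Real quadratic field, so n = 2, s = r2 = 0, r1 = 2
M = (n!/n^n) * (4/pi)^s * sqrt(|disc(K)|) = (2!/2^2) * (4/pi)^0 * sqrt(2540)
= 0.5 * 1.000000 * 50.398413
= 25.1992

25.1992


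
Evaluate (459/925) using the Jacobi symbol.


Compute (459/925) via quadratic reciprocity:
  reciprocity: (459/925) -> +(925/459)
  reduce: (7/459)
  reciprocity: (7/459) -> -(459/7)
  reduce: (4/7)
  pull out 2: (2/7) = +1  (since 7 mod 8 = 7)
  pull out 2: (2/7) = +1  (since 7 mod 8 = 7)
  (1/7) = 1
Product of signs = -1

-1


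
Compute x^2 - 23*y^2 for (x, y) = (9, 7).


x^2 - d*y^2
= 9^2 - 23*7^2
= 81 - 1127
= -1046

-1046


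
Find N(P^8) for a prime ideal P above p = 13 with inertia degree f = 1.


N(P^a) = p^(a*f)
= 13^(8*1)
= 13^8
= 815730721

815730721


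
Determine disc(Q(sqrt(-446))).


For K = Q(sqrt(d)) with d squarefree: disc(K) = d if d = 1 mod 4, and disc(K) = 4d if d = 2 or 3 mod 4.
Here d = -446, and d mod 4 = 2.
d = 2 mod 4, not 1 (O_K = Z[sqrt(d)]), so disc(K) = 4d = 4 * (-446) = -1784

-1784


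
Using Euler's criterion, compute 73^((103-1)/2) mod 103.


p = 103 is prime and the exponent is (p-1)/2 = 51, so by Euler's criterion 73^51 = (73/103) = +1 or -1 mod 103.
Compute by square-and-multiply:
  51 = 32 + 16 + 2 + 1 (binary 110011)
  Repeated squaring mod 103: 73^1 = 73, 73^2 = 76, 73^4 = 8, 73^8 = 64, 73^16 = 79, 73^32 = 61
  73^51 = 73^32 * 73^16 * 73^2 * 73^1 = 61 * 79 * 76 * 73 mod 103
    61 * 79 = 4819 = 81 mod 103
    81 * 76 = 6156 = 79 mod 103
    79 * 73 = 5767 = 102 mod 103
  73^51 = 102 mod 103
Result 102 = p - 1 = -1 mod 103: 73 is a quadratic non-residue mod 103. As a residue in [0, p-1] the value is 102.
73^51 mod 103 = 102

102


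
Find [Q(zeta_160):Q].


The degree equals Euler's totient phi(160).
160 = 2^5 * 5
phi(160) = 64

64


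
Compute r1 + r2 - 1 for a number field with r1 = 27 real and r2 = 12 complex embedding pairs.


By Dirichlet's unit theorem:
rank = r1 + r2 - 1
= 27 + 12 - 1
= 38

38


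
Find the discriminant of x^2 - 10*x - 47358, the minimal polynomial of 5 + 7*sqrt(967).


The element 5 + 7*sqrt(967) has minimal polynomial:
x^2 - 10*x - 47358
Discriminant = (-10)^2 - 4*(-47358)
= 100 + 189432
= 189532

189532


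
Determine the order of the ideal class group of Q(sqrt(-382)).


K = Q(sqrt(-382)). d mod 4 = 2, so D = disc(K) = 4d = -1528
h(K) equals the number of primitive reduced positive-definite forms (a, b, c) = a*x^2 + b*x*y + c*y^2 with b^2 - 4ac = D,
where reduced means |b| <= a <= c, with b >= 0 whenever |b| = a or a = c, and primitive means gcd(a, b, c) = 1.
Reduced forces 3a^2 <= |D| = 1528, so 1 <= a <= 22; b must have the parity of D, and c = (b^2 - D)/(4a) must be an integer >= a.
Enumerate a = 1..22, b in [-a, a]:
  a=1: (1, 0, 382)  [1]
  a=2: (2, 0, 191)  [1]
  a=3..10: none
  a=11: (11, -10, 37), (11, 10, 37)  [2]
  a=12..16: none
  a=17: (17, -6, 23), (17, 6, 23)  [2]
  a=18: none
  a=19: (19, -12, 22), (19, 12, 22)  [2]
  a=20..22: none
Total reduced forms: 1 + 1 + 2 + 2 + 2 = 8
h = 8

8


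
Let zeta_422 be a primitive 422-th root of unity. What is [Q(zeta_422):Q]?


The degree equals Euler's totient phi(422).
422 = 2 * 211
phi(422) = 210

210


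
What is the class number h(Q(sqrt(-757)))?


K = Q(sqrt(-757)). d mod 4 = 3, so D = disc(K) = 4d = -3028
h(K) equals the number of primitive reduced positive-definite forms (a, b, c) = a*x^2 + b*x*y + c*y^2 with b^2 - 4ac = D,
where reduced means |b| <= a <= c, with b >= 0 whenever |b| = a or a = c, and primitive means gcd(a, b, c) = 1.
Reduced forces 3a^2 <= |D| = 3028, so 1 <= a <= 31; b must have the parity of D, and c = (b^2 - D)/(4a) must be an integer >= a.
Enumerate a = 1..31, b in [-a, a]:
  a=1: (1, 0, 757)  [1]
  a=2: (2, 2, 379)  [1]
  a=3..12: none
  a=13: (13, -12, 61), (13, 12, 61)  [2]
  a=14..16: none
  a=17: (17, -10, 46), (17, 10, 46)  [2]
  a=18..22: none
  a=23: (23, -10, 34), (23, 10, 34)  [2]
  a=24..25: none
  a=26: (26, -14, 31), (26, 14, 31)  [2]
  a=27..31: none
Total reduced forms: 1 + 1 + 2 + 2 + 2 + 2 = 10
h = 10

10


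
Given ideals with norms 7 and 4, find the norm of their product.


N(IJ) = N(I) * N(J)
= 7 * 4
= 28

28


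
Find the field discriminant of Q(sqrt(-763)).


For K = Q(sqrt(d)) with d squarefree: disc(K) = d if d = 1 mod 4, and disc(K) = 4d if d = 2 or 3 mod 4.
Here d = -763, and d mod 4 = 1.
d = 1 mod 4 (O_K = Z[(1+sqrt(d))/2]), so disc(K) = d = -763

-763


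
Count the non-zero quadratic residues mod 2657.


For prime p, the number of non-zero quadratic residues is (p-1)/2.
= (2657-1)/2
= 1328

1328


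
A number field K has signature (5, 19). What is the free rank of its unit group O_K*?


By Dirichlet's unit theorem:
rank = r1 + r2 - 1
= 5 + 19 - 1
= 23

23


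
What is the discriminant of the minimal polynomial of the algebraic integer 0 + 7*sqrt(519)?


The element 0 + 7*sqrt(519) has minimal polynomial:
x^2 + 0*x - 25431
Discriminant = (0)^2 - 4*(-25431)
= 0 + 101724
= 101724

101724


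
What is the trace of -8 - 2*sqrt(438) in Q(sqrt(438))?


Tr(a + b*sqrt(d)) = (a + b*sqrt(d)) + (a - b*sqrt(d)) = 2a
= 2 * (-8)
= -16

-16


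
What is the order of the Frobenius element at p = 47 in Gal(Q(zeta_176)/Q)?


The Frobenius at p in Gal(Q(zeta_n)/Q) = (Z/nZ)* is the class of p, so its order is ord_176(47), the smallest k >= 1 with 47^k = 1 mod 176.
n = 176 = 2^4 * 11, phi(176) = 80; the order divides phi(n).
Divisors of 80: 1, 2, 4, 5, 8, 10, 16, 20, 40, 80
Repeated squaring mod 176: 47^1 = 47, 47^2 = 97, 47^4 = 81, 47^8 = 49, 47^16 = 113, 47^32 = 97, 47^64 = 81
Test divisors in increasing order:
  k=1: 47^1 = 47 mod 176
  k=2: 47^2 = 97 mod 176
  k=4: 47^4 = 81 mod 176
  k=5: 47^5 = 81 * 47 = 111 mod 176
  k=8: 47^8 = 49 mod 176
  k=10: 47^10 = 49 * 97 = 1 mod 176  <- first divisor giving 1
Order = 10

10


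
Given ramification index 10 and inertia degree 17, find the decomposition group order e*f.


|D_P| = e * f
= 10 * 17
= 170

170


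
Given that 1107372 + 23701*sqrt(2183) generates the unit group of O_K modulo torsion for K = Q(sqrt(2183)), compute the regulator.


epsilon = 1107372 + 23701*sqrt(2183)
= 2.2147e+06
R = ln(2.2147e+06)
= 14.6106

14.6106


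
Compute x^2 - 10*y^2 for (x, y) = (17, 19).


x^2 - d*y^2
= 17^2 - 10*19^2
= 289 - 3610
= -3321

-3321


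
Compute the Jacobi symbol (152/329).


Compute (152/329) via quadratic reciprocity:
  pull out 2: (2/329) = +1  (since 329 mod 8 = 1)
  pull out 2: (2/329) = +1  (since 329 mod 8 = 1)
  pull out 2: (2/329) = +1  (since 329 mod 8 = 1)
  reciprocity: (19/329) -> +(329/19)
  reduce: (6/19)
  pull out 2: (2/19) = -1  (since 19 mod 8 = 3)
  reciprocity: (3/19) -> -(19/3)
  reduce: (1/3)
  (1/3) = 1
Product of signs = 1

1


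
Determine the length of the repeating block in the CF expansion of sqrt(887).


Run the CF algorithm for sqrt(887).
a_0 = floor(sqrt(887)) = 29; set m_0=0, q_0=1.
Recurrence: m' = q*a - m,  q' = (d - m'^2)/q,  a' = floor((a_0 + m')/q').
  step 1: m=29, q=46, a=1
  step 2: m=17, q=13, a=3
  step 3: m=22, q=31, a=1
  step 4: m=9, q=26, a=1
  step 5: m=17, q=23, a=2
  step 6: m=29, q=2, a=29
  step 7: m=29, q=23, a=2
  step 8: m=17, q=26, a=1
  step 9: m=9, q=31, a=1
  step 10: m=22, q=13, a=3
  step 11: m=17, q=46, a=1
  step 12: m=29, q=1, a=58
a_12 = 2*a_0 = 58, so the period closes here.
sqrt(887) = [29; 1, 3, 1, 1, 2, 29, 2, 1, 1, 3, 1, 58]
Period length = 12

12


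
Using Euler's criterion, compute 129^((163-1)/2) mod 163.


p = 163 is prime and the exponent is (p-1)/2 = 81, so by Euler's criterion 129^81 = (129/163) = +1 or -1 mod 163.
Compute by square-and-multiply:
  81 = 64 + 16 + 1 (binary 1010001)
  Repeated squaring mod 163: 129^1 = 129, 129^2 = 15, 129^4 = 62, 129^8 = 95, 129^16 = 60, 129^32 = 14, 129^64 = 33
  129^81 = 129^64 * 129^16 * 129^1 = 33 * 60 * 129 mod 163
    33 * 60 = 1980 = 24 mod 163
    24 * 129 = 3096 = 162 mod 163
  129^81 = 162 mod 163
Result 162 = p - 1 = -1 mod 163: 129 is a quadratic non-residue mod 163. As a residue in [0, p-1] the value is 162.
129^81 mod 163 = 162

162


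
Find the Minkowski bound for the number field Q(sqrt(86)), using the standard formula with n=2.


d = 86, d mod 4 = 2, so disc(K) = 4d = 344; |disc(K)| = 344
Real quadratic field, so n = 2, s = r2 = 0, r1 = 2
M = (n!/n^n) * (4/pi)^s * sqrt(|disc(K)|) = (2!/2^2) * (4/pi)^0 * sqrt(344)
= 0.5 * 1.000000 * 18.547237
= 9.2736

9.2736


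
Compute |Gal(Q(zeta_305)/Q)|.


|Gal(Q(zeta_305)/Q)| = phi(305)
= 240

240


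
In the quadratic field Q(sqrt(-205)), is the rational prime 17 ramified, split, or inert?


K = Q(sqrt(-205)). Since d mod 4 = 3, disc(K) = -820.
Check p | disc: -820 mod 17 = 13.
p does not divide disc. Compute Legendre symbol (d/p):
16^((17-1)/2) mod 17 = 1
(d/p) = 1, so p splits: (p) = P*P' with e=1, f=1, g=2.
Therefore p is split.

split


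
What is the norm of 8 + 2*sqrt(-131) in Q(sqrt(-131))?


N(a + b*sqrt(d)) = a^2 - d*b^2
= (8)^2 - (-131)*(2)^2
= 64 + 524
= 588

588


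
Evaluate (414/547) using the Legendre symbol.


p = 547 is prime, so compute (414/547) with the reciprocity algorithm (Jacobi-symbol steps: pull out 2s via (2/n), flip via reciprocity, reduce):
  pull out 2: (2/547) = -1  (since 547 mod 8 = 3)
  reciprocity: (207/547) -> -(547/207)
  reduce: (133/207)
  reciprocity: (133/207) -> +(207/133)
  reduce: (74/133)
  pull out 2: (2/133) = -1  (since 133 mod 8 = 5)
  reciprocity: (37/133) -> +(133/37)
  reduce: (22/37)
  pull out 2: (2/37) = -1  (since 37 mod 8 = 5)
  reciprocity: (11/37) -> +(37/11)
  reduce: (4/11)
  pull out 2: (2/11) = -1  (since 11 mod 8 = 3)
  pull out 2: (2/11) = -1  (since 11 mod 8 = 3)
  (1/11) = 1
Product of signs = 1
(414/547) = 1

1


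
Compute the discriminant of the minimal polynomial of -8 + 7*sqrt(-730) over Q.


The element -8 + 7*sqrt(-730) has minimal polynomial:
x^2 + 16*x + 35834
Discriminant = (16)^2 - 4*(35834)
= 256 - 143336
= -143080

-143080


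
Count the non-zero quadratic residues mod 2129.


For prime p, the number of non-zero quadratic residues is (p-1)/2.
= (2129-1)/2
= 1064

1064


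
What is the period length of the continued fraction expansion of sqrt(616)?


Run the CF algorithm for sqrt(616).
a_0 = floor(sqrt(616)) = 24; set m_0=0, q_0=1.
Recurrence: m' = q*a - m,  q' = (d - m'^2)/q,  a' = floor((a_0 + m')/q').
  step 1: m=24, q=40, a=1
  step 2: m=16, q=9, a=4
  step 3: m=20, q=24, a=1
  step 4: m=4, q=25, a=1
  step 5: m=21, q=7, a=6
  step 6: m=21, q=25, a=1
  step 7: m=4, q=24, a=1
  step 8: m=20, q=9, a=4
  step 9: m=16, q=40, a=1
  step 10: m=24, q=1, a=48
a_10 = 2*a_0 = 48, so the period closes here.
sqrt(616) = [24; 1, 4, 1, 1, 6, 1, 1, 4, 1, 48]
Period length = 10

10


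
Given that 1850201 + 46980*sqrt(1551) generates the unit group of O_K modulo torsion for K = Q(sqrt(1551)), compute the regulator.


epsilon = 1850201 + 46980*sqrt(1551)
= 3.7004e+06
R = ln(3.7004e+06)
= 15.1240

15.1240


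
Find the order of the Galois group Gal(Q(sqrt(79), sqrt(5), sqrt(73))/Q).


The 3 square roots of distinct primes are multiplicatively independent over Q,
so [K:Q] = 2^3 and Gal(K/Q) is isomorphic to (Z/2Z)^3.
|Gal| = 2^3 = 8

8


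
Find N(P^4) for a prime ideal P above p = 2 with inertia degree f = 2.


N(P^a) = p^(a*f)
= 2^(4*2)
= 2^8
= 256

256


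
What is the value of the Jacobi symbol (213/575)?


Compute (213/575) via quadratic reciprocity:
  reciprocity: (213/575) -> +(575/213)
  reduce: (149/213)
  reciprocity: (149/213) -> +(213/149)
  reduce: (64/149)
  pull out 2: (2/149) = -1  (since 149 mod 8 = 5)
  pull out 2: (2/149) = -1  (since 149 mod 8 = 5)
  pull out 2: (2/149) = -1  (since 149 mod 8 = 5)
  pull out 2: (2/149) = -1  (since 149 mod 8 = 5)
  pull out 2: (2/149) = -1  (since 149 mod 8 = 5)
  pull out 2: (2/149) = -1  (since 149 mod 8 = 5)
  (1/149) = 1
Product of signs = 1

1


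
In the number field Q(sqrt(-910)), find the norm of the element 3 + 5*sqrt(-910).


N(a + b*sqrt(d)) = a^2 - d*b^2
= (3)^2 - (-910)*(5)^2
= 9 + 22750
= 22759

22759


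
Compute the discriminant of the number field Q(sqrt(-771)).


For K = Q(sqrt(d)) with d squarefree: disc(K) = d if d = 1 mod 4, and disc(K) = 4d if d = 2 or 3 mod 4.
Here d = -771, and d mod 4 = 1.
d = 1 mod 4 (O_K = Z[(1+sqrt(d))/2]), so disc(K) = d = -771

-771


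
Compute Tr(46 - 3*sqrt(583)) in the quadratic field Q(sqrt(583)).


Tr(a + b*sqrt(d)) = (a + b*sqrt(d)) + (a - b*sqrt(d)) = 2a
= 2 * (46)
= 92

92


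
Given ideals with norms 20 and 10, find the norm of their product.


N(IJ) = N(I) * N(J)
= 20 * 10
= 200

200


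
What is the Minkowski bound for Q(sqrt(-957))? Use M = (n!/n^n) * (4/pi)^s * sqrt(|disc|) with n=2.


d = -957, d mod 4 = 3, so disc(K) = 4d = -3828; |disc(K)| = 3828
Imaginary quadratic field, so n = 2, s = r2 = 1, r1 = 0
M = (n!/n^n) * (4/pi)^s * sqrt(|disc(K)|) = (2!/2^2) * (4/pi)^1 * sqrt(3828)
= 0.5 * 1.273240 * 61.870833
= 39.3882

39.3882


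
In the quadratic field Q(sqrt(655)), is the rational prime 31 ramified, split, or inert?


K = Q(sqrt(655)). Since d mod 4 = 3, disc(K) = 2620.
Check p | disc: 2620 mod 31 = 16.
p does not divide disc. Compute Legendre symbol (d/p):
4^((31-1)/2) mod 31 = 1
(d/p) = 1, so p splits: (p) = P*P' with e=1, f=1, g=2.
Therefore p is split.

split


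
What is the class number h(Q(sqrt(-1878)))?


K = Q(sqrt(-1878)). d mod 4 = 2, so D = disc(K) = 4d = -7512
h(K) equals the number of primitive reduced positive-definite forms (a, b, c) = a*x^2 + b*x*y + c*y^2 with b^2 - 4ac = D,
where reduced means |b| <= a <= c, with b >= 0 whenever |b| = a or a = c, and primitive means gcd(a, b, c) = 1.
Reduced forces 3a^2 <= |D| = 7512, so 1 <= a <= 50; b must have the parity of D, and c = (b^2 - D)/(4a) must be an integer >= a.
Enumerate a = 1..50, b in [-a, a]:
  a=1: (1, 0, 1878)  [1]
  a=2: (2, 0, 939)  [1]
  a=3: (3, 0, 626)  [1]
  a=4..5: none
  a=6: (6, 0, 313)  [1]
  a=7..10: none
  a=11: (11, -10, 173), (11, 10, 173)  [2]
  a=12..16: none
  a=17: (17, -6, 111), (17, 6, 111)  [2]
  a=18..21: none
  a=22: (22, -12, 87), (22, 12, 87)  [2]
  a=23: (23, -20, 86), (23, 20, 86)  [2]
  a=24..28: none
  a=29: (29, -12, 66), (29, 12, 66)  [2]
  a=30..32: none
  a=33: (33, -12, 58), (33, 12, 58)  [2]
  a=34: (34, -28, 61), (34, 28, 61)  [2]
  a=35..36: none
  a=37: (37, -6, 51), (37, 6, 51)  [2]
  a=38..40: none
  a=41: (41, -14, 47), (41, 14, 47)  [2]
  a=42: none
  a=43: (43, -20, 46), (43, 20, 46)  [2]
  a=44..50: none
Total reduced forms: 1 + 1 + 1 + 1 + 2 + 2 + 2 + 2 + 2 + 2 + 2 + 2 + 2 + 2 = 24
h = 24

24


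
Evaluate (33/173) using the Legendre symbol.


p = 173 is prime, so compute (33/173) with the reciprocity algorithm (Jacobi-symbol steps: pull out 2s via (2/n), flip via reciprocity, reduce):
  reciprocity: (33/173) -> +(173/33)
  reduce: (8/33)
  pull out 2: (2/33) = +1  (since 33 mod 8 = 1)
  pull out 2: (2/33) = +1  (since 33 mod 8 = 1)
  pull out 2: (2/33) = +1  (since 33 mod 8 = 1)
  (1/33) = 1
Product of signs = 1
(33/173) = 1

1


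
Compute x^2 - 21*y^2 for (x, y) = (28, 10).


x^2 - d*y^2
= 28^2 - 21*10^2
= 784 - 2100
= -1316

-1316


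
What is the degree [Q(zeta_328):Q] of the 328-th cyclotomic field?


The degree equals Euler's totient phi(328).
328 = 2^3 * 41
phi(328) = 160

160


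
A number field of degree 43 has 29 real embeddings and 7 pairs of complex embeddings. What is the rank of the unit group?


By Dirichlet's unit theorem:
rank = r1 + r2 - 1
= 29 + 7 - 1
= 35

35


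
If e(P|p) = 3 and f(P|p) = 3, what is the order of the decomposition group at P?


|D_P| = e * f
= 3 * 3
= 9

9


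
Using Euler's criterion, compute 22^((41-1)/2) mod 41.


p = 41 is prime and the exponent is (p-1)/2 = 20, so by Euler's criterion 22^20 = (22/41) = +1 or -1 mod 41.
Compute by square-and-multiply:
  20 = 16 + 4 (binary 10100)
  Repeated squaring mod 41: 22^1 = 22, 22^2 = 33, 22^4 = 23, 22^8 = 37, 22^16 = 16
  22^20 = 22^16 * 22^4 = 16 * 23 mod 41
    16 * 23 = 368 = 40 mod 41
  22^20 = 40 mod 41
Result 40 = p - 1 = -1 mod 41: 22 is a quadratic non-residue mod 41. As a residue in [0, p-1] the value is 40.
22^20 mod 41 = 40

40


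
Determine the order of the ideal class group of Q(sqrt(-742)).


K = Q(sqrt(-742)). d mod 4 = 2, so D = disc(K) = 4d = -2968
h(K) equals the number of primitive reduced positive-definite forms (a, b, c) = a*x^2 + b*x*y + c*y^2 with b^2 - 4ac = D,
where reduced means |b| <= a <= c, with b >= 0 whenever |b| = a or a = c, and primitive means gcd(a, b, c) = 1.
Reduced forces 3a^2 <= |D| = 2968, so 1 <= a <= 31; b must have the parity of D, and c = (b^2 - D)/(4a) must be an integer >= a.
Enumerate a = 1..31, b in [-a, a]:
  a=1: (1, 0, 742)  [1]
  a=2: (2, 0, 371)  [1]
  a=3..6: none
  a=7: (7, 0, 106)  [1]
  a=8..12: none
  a=13: (13, -10, 59), (13, 10, 59)  [2]
  a=14: (14, 0, 53)  [1]
  a=15..25: none
  a=26: (26, -16, 31), (26, 16, 31)  [2]
  a=27..31: none
Total reduced forms: 1 + 1 + 1 + 2 + 1 + 2 = 8
h = 8

8


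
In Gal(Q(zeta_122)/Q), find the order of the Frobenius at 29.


The Frobenius at p in Gal(Q(zeta_n)/Q) = (Z/nZ)* is the class of p, so its order is ord_122(29), the smallest k >= 1 with 29^k = 1 mod 122.
n = 122 = 2 * 61, phi(122) = 60; the order divides phi(n).
Divisors of 60: 1, 2, 3, 4, 5, 6, 10, 12, 15, 20, 30, 60
Repeated squaring mod 122: 29^1 = 29, 29^2 = 109, 29^4 = 47, 29^8 = 13, 29^16 = 47, 29^32 = 13
Test divisors in increasing order:
  k=1: 29^1 = 29 mod 122
  k=2: 29^2 = 109 mod 122
  k=3: 29^3 = 109 * 29 = 111 mod 122
  k=4: 29^4 = 47 mod 122
  k=5: 29^5 = 47 * 29 = 21 mod 122
  k=6: 29^6 = 47 * 109 = 121 mod 122
  k=10: 29^10 = 13 * 109 = 75 mod 122
  k=12: 29^12 = 13 * 47 = 1 mod 122  <- first divisor giving 1
Order = 12

12


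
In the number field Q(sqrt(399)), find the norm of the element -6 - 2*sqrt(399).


N(a + b*sqrt(d)) = a^2 - d*b^2
= (-6)^2 - (399)*(-2)^2
= 36 - 1596
= -1560

-1560


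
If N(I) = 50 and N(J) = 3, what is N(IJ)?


N(IJ) = N(I) * N(J)
= 50 * 3
= 150

150


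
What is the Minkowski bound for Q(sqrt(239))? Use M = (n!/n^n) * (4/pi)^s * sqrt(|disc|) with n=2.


d = 239, d mod 4 = 3, so disc(K) = 4d = 956; |disc(K)| = 956
Real quadratic field, so n = 2, s = r2 = 0, r1 = 2
M = (n!/n^n) * (4/pi)^s * sqrt(|disc(K)|) = (2!/2^2) * (4/pi)^0 * sqrt(956)
= 0.5 * 1.000000 * 30.919250
= 15.4596

15.4596


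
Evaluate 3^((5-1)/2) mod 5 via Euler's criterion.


p = 5 is prime and the exponent is (p-1)/2 = 2, so by Euler's criterion 3^2 = (3/5) = +1 or -1 mod 5.
Compute by square-and-multiply:
  2 = 2 (binary 10)
  Repeated squaring mod 5: 3^1 = 3, 3^2 = 4
  3^2 = 4 mod 5
Result 4 = p - 1 = -1 mod 5: 3 is a quadratic non-residue mod 5. As a residue in [0, p-1] the value is 4.
3^2 mod 5 = 4

4


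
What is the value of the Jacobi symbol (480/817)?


Compute (480/817) via quadratic reciprocity:
  pull out 2: (2/817) = +1  (since 817 mod 8 = 1)
  pull out 2: (2/817) = +1  (since 817 mod 8 = 1)
  pull out 2: (2/817) = +1  (since 817 mod 8 = 1)
  pull out 2: (2/817) = +1  (since 817 mod 8 = 1)
  pull out 2: (2/817) = +1  (since 817 mod 8 = 1)
  reciprocity: (15/817) -> +(817/15)
  reduce: (7/15)
  reciprocity: (7/15) -> -(15/7)
  reduce: (1/7)
  (1/7) = 1
Product of signs = -1

-1


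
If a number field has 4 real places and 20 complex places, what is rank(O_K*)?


By Dirichlet's unit theorem:
rank = r1 + r2 - 1
= 4 + 20 - 1
= 23

23


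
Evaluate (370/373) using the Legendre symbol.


p = 373 is prime, so compute (370/373) with the reciprocity algorithm (Jacobi-symbol steps: pull out 2s via (2/n), flip via reciprocity, reduce):
  pull out 2: (2/373) = -1  (since 373 mod 8 = 5)
  reciprocity: (185/373) -> +(373/185)
  reduce: (3/185)
  reciprocity: (3/185) -> +(185/3)
  reduce: (2/3)
  pull out 2: (2/3) = -1  (since 3 mod 8 = 3)
  (1/3) = 1
Product of signs = 1
(370/373) = 1

1


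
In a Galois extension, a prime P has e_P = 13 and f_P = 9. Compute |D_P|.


|D_P| = e * f
= 13 * 9
= 117

117


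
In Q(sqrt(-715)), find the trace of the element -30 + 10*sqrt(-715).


Tr(a + b*sqrt(d)) = (a + b*sqrt(d)) + (a - b*sqrt(d)) = 2a
= 2 * (-30)
= -60

-60


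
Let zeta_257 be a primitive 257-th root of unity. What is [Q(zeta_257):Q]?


The degree equals Euler's totient phi(257).
257 = 257
phi(257) = 256

256


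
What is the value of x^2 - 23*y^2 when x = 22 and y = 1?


x^2 - d*y^2
= 22^2 - 23*1^2
= 484 - 23
= 461

461


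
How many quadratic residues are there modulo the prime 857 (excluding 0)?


For prime p, the number of non-zero quadratic residues is (p-1)/2.
= (857-1)/2
= 428

428


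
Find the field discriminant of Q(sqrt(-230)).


For K = Q(sqrt(d)) with d squarefree: disc(K) = d if d = 1 mod 4, and disc(K) = 4d if d = 2 or 3 mod 4.
Here d = -230, and d mod 4 = 2.
d = 2 mod 4, not 1 (O_K = Z[sqrt(d)]), so disc(K) = 4d = 4 * (-230) = -920

-920


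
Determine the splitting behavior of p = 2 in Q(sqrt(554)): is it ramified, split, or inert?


K = Q(sqrt(554)). Since d mod 4 = 2, disc(K) = 2216.
Check p | disc: 2216 mod 2 = 0.
p divides disc, so p ramifies: (p) = P^2 with e=2, f=1, g=1.
Therefore p is ramified.

ramified


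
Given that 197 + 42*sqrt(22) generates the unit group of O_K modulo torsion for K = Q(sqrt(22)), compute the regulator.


epsilon = 197 + 42*sqrt(22)
= 393.9975
R = ln(393.9975)
= 5.9763

5.9763


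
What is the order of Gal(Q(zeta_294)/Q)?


|Gal(Q(zeta_294)/Q)| = phi(294)
= 84

84


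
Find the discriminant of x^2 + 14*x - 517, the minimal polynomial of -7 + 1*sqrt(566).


The element -7 + 1*sqrt(566) has minimal polynomial:
x^2 + 14*x - 517
Discriminant = (14)^2 - 4*(-517)
= 196 + 2068
= 2264

2264


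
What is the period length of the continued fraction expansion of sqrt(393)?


Run the CF algorithm for sqrt(393).
a_0 = floor(sqrt(393)) = 19; set m_0=0, q_0=1.
Recurrence: m' = q*a - m,  q' = (d - m'^2)/q,  a' = floor((a_0 + m')/q').
  step 1: m=19, q=32, a=1
  step 2: m=13, q=7, a=4
  step 3: m=15, q=24, a=1
  step 4: m=9, q=13, a=2
  step 5: m=17, q=8, a=4
  step 6: m=15, q=21, a=1
  step 7: m=6, q=17, a=1
  step 8: m=11, q=16, a=1
  step 9: m=5, q=23, a=1
  step 10: m=18, q=3, a=12
  step 11: m=18, q=23, a=1
  step 12: m=5, q=16, a=1
  step 13: m=11, q=17, a=1
  step 14: m=6, q=21, a=1
  step 15: m=15, q=8, a=4
  step 16: m=17, q=13, a=2
  step 17: m=9, q=24, a=1
  step 18: m=15, q=7, a=4
  step 19: m=13, q=32, a=1
  step 20: m=19, q=1, a=38
a_20 = 2*a_0 = 38, so the period closes here.
sqrt(393) = [19; 1, 4, 1, 2, 4, 1, 1, 1, 1, 12, 1, 1, 1, 1, 4, 2, 1, 4, 1, 38]
Period length = 20

20


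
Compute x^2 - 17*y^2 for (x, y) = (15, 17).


x^2 - d*y^2
= 15^2 - 17*17^2
= 225 - 4913
= -4688

-4688


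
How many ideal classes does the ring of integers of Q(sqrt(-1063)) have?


K = Q(sqrt(-1063)). d mod 4 = 1, so D = disc(K) = d = -1063
h(K) equals the number of primitive reduced positive-definite forms (a, b, c) = a*x^2 + b*x*y + c*y^2 with b^2 - 4ac = D,
where reduced means |b| <= a <= c, with b >= 0 whenever |b| = a or a = c, and primitive means gcd(a, b, c) = 1.
Reduced forces 3a^2 <= |D| = 1063, so 1 <= a <= 18; b must have the parity of D, and c = (b^2 - D)/(4a) must be an integer >= a.
Enumerate a = 1..18, b in [-a, a]:
  a=1: (1, 1, 266)  [1]
  a=2: (2, -1, 133), (2, 1, 133)  [2]
  a=3: none
  a=4: (4, -3, 67), (4, 3, 67)  [2]
  a=5..6: none
  a=7: (7, -1, 38), (7, 1, 38)  [2]
  a=8: (8, -5, 34), (8, 5, 34)  [2]
  a=9..10: none
  a=11: (11, -9, 26), (11, 9, 26)  [2]
  a=12: none
  a=13: (13, -9, 22), (13, 9, 22)  [2]
  a=14: (14, -13, 22), (14, -1, 19), (14, 1, 19), (14, 13, 22)  [4]
  a=15: none
  a=16: (16, -5, 17), (16, 5, 17)  [2]
  a=17..18: none
Total reduced forms: 1 + 2 + 2 + 2 + 2 + 2 + 2 + 4 + 2 = 19
h = 19

19


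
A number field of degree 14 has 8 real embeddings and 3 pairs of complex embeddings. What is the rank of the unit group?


By Dirichlet's unit theorem:
rank = r1 + r2 - 1
= 8 + 3 - 1
= 10

10


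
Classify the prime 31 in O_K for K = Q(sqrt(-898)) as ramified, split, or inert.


K = Q(sqrt(-898)). Since d mod 4 = 2, disc(K) = -3592.
Check p | disc: -3592 mod 31 = 4.
p does not divide disc. Compute Legendre symbol (d/p):
1^((31-1)/2) mod 31 = 1
(d/p) = 1, so p splits: (p) = P*P' with e=1, f=1, g=2.
Therefore p is split.

split


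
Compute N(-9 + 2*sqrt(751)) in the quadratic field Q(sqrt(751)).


N(a + b*sqrt(d)) = a^2 - d*b^2
= (-9)^2 - (751)*(2)^2
= 81 - 3004
= -2923

-2923


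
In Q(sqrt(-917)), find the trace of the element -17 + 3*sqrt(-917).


Tr(a + b*sqrt(d)) = (a + b*sqrt(d)) + (a - b*sqrt(d)) = 2a
= 2 * (-17)
= -34

-34


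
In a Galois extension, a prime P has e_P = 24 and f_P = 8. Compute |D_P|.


|D_P| = e * f
= 24 * 8
= 192

192


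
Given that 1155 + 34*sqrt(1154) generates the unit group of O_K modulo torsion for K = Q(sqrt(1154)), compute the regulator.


epsilon = 1155 + 34*sqrt(1154)
= 2309.9996
R = ln(2309.9996)
= 7.7450

7.7450


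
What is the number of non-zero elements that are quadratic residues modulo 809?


For prime p, the number of non-zero quadratic residues is (p-1)/2.
= (809-1)/2
= 404

404


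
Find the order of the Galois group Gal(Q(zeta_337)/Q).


|Gal(Q(zeta_337)/Q)| = phi(337)
= 336

336


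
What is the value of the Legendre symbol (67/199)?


p = 199 is prime, so compute (67/199) with the reciprocity algorithm (Jacobi-symbol steps: pull out 2s via (2/n), flip via reciprocity, reduce):
  reciprocity: (67/199) -> -(199/67)
  reduce: (65/67)
  reciprocity: (65/67) -> +(67/65)
  reduce: (2/65)
  pull out 2: (2/65) = +1  (since 65 mod 8 = 1)
  (1/65) = 1
Product of signs = -1
(67/199) = -1

-1


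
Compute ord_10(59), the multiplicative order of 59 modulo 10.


We want ord_10(59), the smallest k >= 1 with 59^k = 1 mod 10.
n = 10 = 2 * 5, phi(10) = 4; the order divides phi(n).
Divisors of 4: 1, 2, 4
Repeated squaring mod 10: 59^1 = 9, 59^2 = 1, 59^4 = 1
Test divisors in increasing order:
  k=1: 59^1 = 9 mod 10
  k=2: 59^2 = 1 mod 10  <- first divisor giving 1
Order = 2

2


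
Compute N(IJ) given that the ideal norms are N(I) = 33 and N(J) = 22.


N(IJ) = N(I) * N(J)
= 33 * 22
= 726

726


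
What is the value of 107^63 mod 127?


p = 127 is prime and the exponent is (p-1)/2 = 63, so by Euler's criterion 107^63 = (107/127) = +1 or -1 mod 127.
Compute by square-and-multiply:
  63 = 32 + 16 + 8 + 4 + 2 + 1 (binary 111111)
  Repeated squaring mod 127: 107^1 = 107, 107^2 = 19, 107^4 = 107, 107^8 = 19, 107^16 = 107, 107^32 = 19
  107^63 = 107^32 * 107^16 * 107^8 * 107^4 * 107^2 * 107^1 = 19 * 107 * 19 * 107 * 19 * 107 mod 127
    19 * 107 = 2033 = 1 mod 127
    1 * 19 = 19 = 19 mod 127
    19 * 107 = 2033 = 1 mod 127
    1 * 19 = 19 = 19 mod 127
    19 * 107 = 2033 = 1 mod 127
  107^63 = 1 mod 127
Result 1: 107 is a quadratic residue mod 127.
107^63 mod 127 = 1

1


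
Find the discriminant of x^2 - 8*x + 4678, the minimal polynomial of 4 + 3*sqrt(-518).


The element 4 + 3*sqrt(-518) has minimal polynomial:
x^2 - 8*x + 4678
Discriminant = (-8)^2 - 4*(4678)
= 64 - 18712
= -18648

-18648


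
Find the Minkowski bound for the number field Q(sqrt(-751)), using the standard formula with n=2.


d = -751, d mod 4 = 1, so disc(K) = d = -751; |disc(K)| = 751
Imaginary quadratic field, so n = 2, s = r2 = 1, r1 = 0
M = (n!/n^n) * (4/pi)^s * sqrt(|disc(K)|) = (2!/2^2) * (4/pi)^1 * sqrt(751)
= 0.5 * 1.273240 * 27.404379
= 17.4462

17.4462


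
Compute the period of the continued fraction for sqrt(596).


Run the CF algorithm for sqrt(596).
a_0 = floor(sqrt(596)) = 24; set m_0=0, q_0=1.
Recurrence: m' = q*a - m,  q' = (d - m'^2)/q,  a' = floor((a_0 + m')/q').
  step 1: m=24, q=20, a=2
  step 2: m=16, q=17, a=2
  step 3: m=18, q=16, a=2
  step 4: m=14, q=25, a=1
  step 5: m=11, q=19, a=1
  step 6: m=8, q=28, a=1
  step 7: m=20, q=7, a=6
  step 8: m=22, q=16, a=2
  step 9: m=10, q=31, a=1
  step 10: m=21, q=5, a=9
  step 11: m=24, q=4, a=12
  step 12: m=24, q=5, a=9
  step 13: m=21, q=31, a=1
  step 14: m=10, q=16, a=2
  step 15: m=22, q=7, a=6
  step 16: m=20, q=28, a=1
  step 17: m=8, q=19, a=1
  step 18: m=11, q=25, a=1
  step 19: m=14, q=16, a=2
  step 20: m=18, q=17, a=2
  step 21: m=16, q=20, a=2
  step 22: m=24, q=1, a=48
a_22 = 2*a_0 = 48, so the period closes here.
sqrt(596) = [24; 2, 2, 2, 1, 1, 1, 6, 2, 1, 9, 12, 9, 1, 2, 6, 1, 1, 1, 2, 2, 2, 48]
Period length = 22

22


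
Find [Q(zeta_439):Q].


The degree equals Euler's totient phi(439).
439 = 439
phi(439) = 438

438


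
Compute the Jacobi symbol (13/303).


Compute (13/303) via quadratic reciprocity:
  reciprocity: (13/303) -> +(303/13)
  reduce: (4/13)
  pull out 2: (2/13) = -1  (since 13 mod 8 = 5)
  pull out 2: (2/13) = -1  (since 13 mod 8 = 5)
  (1/13) = 1
Product of signs = 1

1


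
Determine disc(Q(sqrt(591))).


For K = Q(sqrt(d)) with d squarefree: disc(K) = d if d = 1 mod 4, and disc(K) = 4d if d = 2 or 3 mod 4.
Here d = 591, and d mod 4 = 3.
d = 3 mod 4, not 1 (O_K = Z[sqrt(d)]), so disc(K) = 4d = 4 * (591) = 2364

2364


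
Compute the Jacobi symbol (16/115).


Compute (16/115) via quadratic reciprocity:
  pull out 2: (2/115) = -1  (since 115 mod 8 = 3)
  pull out 2: (2/115) = -1  (since 115 mod 8 = 3)
  pull out 2: (2/115) = -1  (since 115 mod 8 = 3)
  pull out 2: (2/115) = -1  (since 115 mod 8 = 3)
  (1/115) = 1
Product of signs = 1

1


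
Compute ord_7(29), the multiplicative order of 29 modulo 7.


We want ord_7(29), the smallest k >= 1 with 29^k = 1 mod 7.
n = 7 = 7, phi(7) = 6; the order divides phi(n).
Divisors of 6: 1, 2, 3, 6
Repeated squaring mod 7: 29^1 = 1, 29^2 = 1, 29^4 = 1
Test divisors in increasing order:
  k=1: 29^1 = 1 mod 7  <- first divisor giving 1
Order = 1

1


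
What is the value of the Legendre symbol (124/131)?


p = 131 is prime, so compute (124/131) with the reciprocity algorithm (Jacobi-symbol steps: pull out 2s via (2/n), flip via reciprocity, reduce):
  pull out 2: (2/131) = -1  (since 131 mod 8 = 3)
  pull out 2: (2/131) = -1  (since 131 mod 8 = 3)
  reciprocity: (31/131) -> -(131/31)
  reduce: (7/31)
  reciprocity: (7/31) -> -(31/7)
  reduce: (3/7)
  reciprocity: (3/7) -> -(7/3)
  reduce: (1/3)
  (1/3) = 1
Product of signs = -1
(124/131) = -1

-1
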